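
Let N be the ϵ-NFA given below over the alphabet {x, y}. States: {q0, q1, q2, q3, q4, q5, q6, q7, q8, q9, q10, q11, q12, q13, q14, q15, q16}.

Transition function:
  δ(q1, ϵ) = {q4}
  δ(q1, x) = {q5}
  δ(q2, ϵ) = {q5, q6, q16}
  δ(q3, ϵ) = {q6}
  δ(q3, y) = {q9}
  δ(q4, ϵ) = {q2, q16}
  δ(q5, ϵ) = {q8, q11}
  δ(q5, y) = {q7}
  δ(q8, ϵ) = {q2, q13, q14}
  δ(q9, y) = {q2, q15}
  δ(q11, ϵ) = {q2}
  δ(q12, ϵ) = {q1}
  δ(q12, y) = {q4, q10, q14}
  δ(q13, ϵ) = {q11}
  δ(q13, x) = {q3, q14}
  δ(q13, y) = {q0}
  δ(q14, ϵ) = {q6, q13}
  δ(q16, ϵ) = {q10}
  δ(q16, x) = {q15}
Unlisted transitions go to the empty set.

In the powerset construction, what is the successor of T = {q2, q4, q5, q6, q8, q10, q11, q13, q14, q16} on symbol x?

q13 on x → {q3, q14}.
q16 on x → {q15}.
No x-transition from q2, q4, q5, q6, q8, q10, q11, q14.
Union after reading x: {q3, q14, q15}.
Now take the ϵ-closure:
From q3 via ϵ: add q6.
From q14 via ϵ: add q13.
From q13 via ϵ: add q11.
From q11 via ϵ: add q2.
From q2 via ϵ: add q5, q16.
From q5 via ϵ: add q8.
From q16 via ϵ: add q10.
No new states can be added; the closed set is {q2, q3, q5, q6, q8, q10, q11, q13, q14, q15, q16}.

{q2, q3, q5, q6, q8, q10, q11, q13, q14, q15, q16}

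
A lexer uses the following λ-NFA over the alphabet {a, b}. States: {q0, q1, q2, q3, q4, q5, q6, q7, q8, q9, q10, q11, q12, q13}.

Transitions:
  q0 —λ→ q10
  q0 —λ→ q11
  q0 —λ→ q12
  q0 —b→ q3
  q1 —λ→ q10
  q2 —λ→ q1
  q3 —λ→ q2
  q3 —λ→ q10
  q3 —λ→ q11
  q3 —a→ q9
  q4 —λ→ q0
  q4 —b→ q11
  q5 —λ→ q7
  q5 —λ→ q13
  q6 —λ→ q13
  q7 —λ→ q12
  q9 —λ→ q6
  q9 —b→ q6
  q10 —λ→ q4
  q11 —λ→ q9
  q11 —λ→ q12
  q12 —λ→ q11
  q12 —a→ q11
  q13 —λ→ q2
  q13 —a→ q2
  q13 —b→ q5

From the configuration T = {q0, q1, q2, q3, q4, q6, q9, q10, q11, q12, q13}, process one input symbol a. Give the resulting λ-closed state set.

{q0, q1, q2, q4, q6, q9, q10, q11, q12, q13}

q3 on a → {q9}.
q12 on a → {q11}.
q13 on a → {q2}.
No a-transition from q0, q1, q2, q4, q6, q9, q10, q11.
Union after reading a: {q2, q9, q11}.
Now take the λ-closure:
From q2 via λ: add q1.
From q9 via λ: add q6.
From q11 via λ: add q12.
From q1 via λ: add q10.
From q6 via λ: add q13.
From q10 via λ: add q4.
From q4 via λ: add q0.
No new states can be added; the closed set is {q0, q1, q2, q4, q6, q9, q10, q11, q12, q13}.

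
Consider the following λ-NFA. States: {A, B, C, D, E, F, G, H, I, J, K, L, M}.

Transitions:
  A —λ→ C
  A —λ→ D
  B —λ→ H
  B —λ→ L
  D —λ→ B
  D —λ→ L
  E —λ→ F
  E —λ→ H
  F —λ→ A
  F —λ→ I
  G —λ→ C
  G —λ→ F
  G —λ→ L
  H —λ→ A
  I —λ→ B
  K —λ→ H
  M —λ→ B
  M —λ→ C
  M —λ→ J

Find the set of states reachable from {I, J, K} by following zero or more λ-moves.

{A, B, C, D, H, I, J, K, L}

Start with {I, J, K}.
From I via λ: add B.
From K via λ: add H.
From B via λ: add L.
From H via λ: add A.
From A via λ: add C, D.
No new states can be added; the closed set is {A, B, C, D, H, I, J, K, L}.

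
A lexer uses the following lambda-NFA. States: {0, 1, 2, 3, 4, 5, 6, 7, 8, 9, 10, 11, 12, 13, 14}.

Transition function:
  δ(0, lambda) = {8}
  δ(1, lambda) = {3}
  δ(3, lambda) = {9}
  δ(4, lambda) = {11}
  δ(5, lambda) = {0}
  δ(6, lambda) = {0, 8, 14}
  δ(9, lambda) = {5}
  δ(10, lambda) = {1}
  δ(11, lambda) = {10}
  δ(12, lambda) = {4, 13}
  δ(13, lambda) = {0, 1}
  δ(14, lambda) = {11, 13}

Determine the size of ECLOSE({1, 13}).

7

Start with {1, 13}.
From 1 via lambda: add 3.
From 13 via lambda: add 0.
From 0 via lambda: add 8.
From 3 via lambda: add 9.
From 9 via lambda: add 5.
lambda-closure = {0, 1, 3, 5, 8, 9, 13}, which has 7 states.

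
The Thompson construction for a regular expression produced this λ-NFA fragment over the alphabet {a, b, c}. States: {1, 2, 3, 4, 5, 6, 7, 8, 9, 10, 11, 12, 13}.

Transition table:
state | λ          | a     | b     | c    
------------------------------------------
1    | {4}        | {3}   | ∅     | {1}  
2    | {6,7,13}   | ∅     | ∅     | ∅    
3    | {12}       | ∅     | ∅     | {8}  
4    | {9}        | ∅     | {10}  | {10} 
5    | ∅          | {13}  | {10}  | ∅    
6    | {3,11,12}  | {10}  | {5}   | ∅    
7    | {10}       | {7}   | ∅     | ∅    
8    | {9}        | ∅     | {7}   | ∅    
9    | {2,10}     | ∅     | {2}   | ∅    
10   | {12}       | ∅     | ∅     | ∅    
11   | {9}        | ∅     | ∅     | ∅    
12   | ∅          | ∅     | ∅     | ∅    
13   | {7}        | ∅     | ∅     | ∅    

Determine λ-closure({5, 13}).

{5, 7, 10, 12, 13}

Start with {5, 13}.
From 13 via λ: add 7.
From 7 via λ: add 10.
From 10 via λ: add 12.
No new states can be added; the closed set is {5, 7, 10, 12, 13}.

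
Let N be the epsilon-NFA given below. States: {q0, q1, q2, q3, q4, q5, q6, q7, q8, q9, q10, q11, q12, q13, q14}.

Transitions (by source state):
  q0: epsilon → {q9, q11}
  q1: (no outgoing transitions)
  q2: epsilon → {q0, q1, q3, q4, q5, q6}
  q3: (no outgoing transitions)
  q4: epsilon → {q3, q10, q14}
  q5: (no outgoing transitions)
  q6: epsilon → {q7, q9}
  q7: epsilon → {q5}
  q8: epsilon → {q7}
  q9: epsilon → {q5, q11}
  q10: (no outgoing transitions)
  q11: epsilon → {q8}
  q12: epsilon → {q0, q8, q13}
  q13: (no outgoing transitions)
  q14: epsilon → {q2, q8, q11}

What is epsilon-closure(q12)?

Start with {q12}.
From q12 via epsilon: add q0, q8, q13.
From q0 via epsilon: add q9, q11.
From q8 via epsilon: add q7.
From q7 via epsilon: add q5.
No new states can be added; the closed set is {q0, q5, q7, q8, q9, q11, q12, q13}.

{q0, q5, q7, q8, q9, q11, q12, q13}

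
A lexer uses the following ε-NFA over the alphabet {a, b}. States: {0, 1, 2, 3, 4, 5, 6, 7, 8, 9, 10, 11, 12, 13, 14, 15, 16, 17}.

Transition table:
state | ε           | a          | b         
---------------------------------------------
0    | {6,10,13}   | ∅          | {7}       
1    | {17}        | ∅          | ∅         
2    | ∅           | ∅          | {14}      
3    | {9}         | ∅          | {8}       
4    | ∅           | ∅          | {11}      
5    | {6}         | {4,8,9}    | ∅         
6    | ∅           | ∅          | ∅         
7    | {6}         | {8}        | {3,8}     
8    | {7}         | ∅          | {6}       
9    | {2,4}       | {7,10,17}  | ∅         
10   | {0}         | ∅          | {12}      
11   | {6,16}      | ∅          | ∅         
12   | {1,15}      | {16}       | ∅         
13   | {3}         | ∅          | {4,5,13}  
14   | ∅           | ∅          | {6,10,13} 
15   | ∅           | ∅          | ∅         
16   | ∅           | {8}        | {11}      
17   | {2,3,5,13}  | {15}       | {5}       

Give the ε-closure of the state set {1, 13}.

Start with {1, 13}.
From 1 via ε: add 17.
From 13 via ε: add 3.
From 3 via ε: add 9.
From 17 via ε: add 2, 5.
From 5 via ε: add 6.
From 9 via ε: add 4.
No new states can be added; the closed set is {1, 2, 3, 4, 5, 6, 9, 13, 17}.

{1, 2, 3, 4, 5, 6, 9, 13, 17}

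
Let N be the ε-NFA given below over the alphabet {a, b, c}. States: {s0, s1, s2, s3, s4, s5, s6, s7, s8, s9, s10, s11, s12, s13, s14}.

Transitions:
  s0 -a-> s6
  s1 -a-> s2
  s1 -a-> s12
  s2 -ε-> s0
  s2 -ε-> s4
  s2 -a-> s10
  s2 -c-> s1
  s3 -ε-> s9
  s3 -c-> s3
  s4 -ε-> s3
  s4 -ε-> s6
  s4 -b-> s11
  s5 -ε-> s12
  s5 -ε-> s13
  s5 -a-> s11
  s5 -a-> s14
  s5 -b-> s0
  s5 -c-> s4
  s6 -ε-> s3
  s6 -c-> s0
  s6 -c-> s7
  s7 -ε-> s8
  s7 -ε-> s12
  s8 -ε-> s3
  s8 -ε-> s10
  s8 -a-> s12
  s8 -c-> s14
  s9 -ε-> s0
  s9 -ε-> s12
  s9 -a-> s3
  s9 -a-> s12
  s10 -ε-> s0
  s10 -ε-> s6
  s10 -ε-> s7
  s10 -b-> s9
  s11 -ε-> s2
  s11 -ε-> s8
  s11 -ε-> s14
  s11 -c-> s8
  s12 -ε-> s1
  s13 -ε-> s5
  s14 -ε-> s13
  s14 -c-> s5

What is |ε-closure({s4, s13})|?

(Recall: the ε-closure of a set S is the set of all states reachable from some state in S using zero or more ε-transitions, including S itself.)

9

Start with {s4, s13}.
From s4 via ε: add s3, s6.
From s13 via ε: add s5.
From s3 via ε: add s9.
From s5 via ε: add s12.
From s9 via ε: add s0.
From s12 via ε: add s1.
ε-closure = {s0, s1, s3, s4, s5, s6, s9, s12, s13}, which has 9 states.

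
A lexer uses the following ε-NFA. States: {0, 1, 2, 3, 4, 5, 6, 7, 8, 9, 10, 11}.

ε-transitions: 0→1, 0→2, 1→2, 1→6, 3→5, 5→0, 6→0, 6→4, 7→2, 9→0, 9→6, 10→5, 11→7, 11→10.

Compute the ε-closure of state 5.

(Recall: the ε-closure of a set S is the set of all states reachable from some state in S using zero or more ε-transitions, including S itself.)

{0, 1, 2, 4, 5, 6}

Start with {5}.
From 5 via ε: add 0.
From 0 via ε: add 1, 2.
From 1 via ε: add 6.
From 6 via ε: add 4.
No new states can be added; the closed set is {0, 1, 2, 4, 5, 6}.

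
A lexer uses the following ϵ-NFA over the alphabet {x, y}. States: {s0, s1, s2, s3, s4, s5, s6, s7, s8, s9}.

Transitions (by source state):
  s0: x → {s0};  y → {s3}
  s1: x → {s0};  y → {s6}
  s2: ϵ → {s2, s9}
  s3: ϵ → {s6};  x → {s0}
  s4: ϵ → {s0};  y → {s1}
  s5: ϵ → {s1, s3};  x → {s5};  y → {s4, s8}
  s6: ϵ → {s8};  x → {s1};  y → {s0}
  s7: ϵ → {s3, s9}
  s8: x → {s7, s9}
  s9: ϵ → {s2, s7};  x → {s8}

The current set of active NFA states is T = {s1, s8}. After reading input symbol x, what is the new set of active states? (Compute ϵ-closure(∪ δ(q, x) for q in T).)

s1 on x → {s0}.
s8 on x → {s7, s9}.
Union after reading x: {s0, s7, s9}.
Now take the ϵ-closure:
From s7 via ϵ: add s3.
From s9 via ϵ: add s2.
From s3 via ϵ: add s6.
From s6 via ϵ: add s8.
No new states can be added; the closed set is {s0, s2, s3, s6, s7, s8, s9}.

{s0, s2, s3, s6, s7, s8, s9}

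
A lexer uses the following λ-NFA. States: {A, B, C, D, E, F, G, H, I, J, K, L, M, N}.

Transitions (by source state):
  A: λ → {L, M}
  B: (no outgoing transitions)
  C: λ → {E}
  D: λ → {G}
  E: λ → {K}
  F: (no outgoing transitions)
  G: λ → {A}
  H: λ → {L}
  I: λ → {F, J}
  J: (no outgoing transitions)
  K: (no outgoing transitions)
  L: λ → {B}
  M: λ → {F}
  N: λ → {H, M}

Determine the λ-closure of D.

{A, B, D, F, G, L, M}

Start with {D}.
From D via λ: add G.
From G via λ: add A.
From A via λ: add L, M.
From L via λ: add B.
From M via λ: add F.
No new states can be added; the closed set is {A, B, D, F, G, L, M}.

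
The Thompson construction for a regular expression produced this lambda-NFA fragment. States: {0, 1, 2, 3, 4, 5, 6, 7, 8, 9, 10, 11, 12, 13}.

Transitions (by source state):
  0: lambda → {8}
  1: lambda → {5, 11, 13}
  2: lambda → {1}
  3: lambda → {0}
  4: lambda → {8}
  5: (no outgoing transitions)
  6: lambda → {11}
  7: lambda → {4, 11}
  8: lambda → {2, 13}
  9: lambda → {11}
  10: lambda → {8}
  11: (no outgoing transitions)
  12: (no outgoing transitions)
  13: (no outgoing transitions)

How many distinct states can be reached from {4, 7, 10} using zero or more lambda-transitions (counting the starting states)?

Start with {4, 7, 10}.
From 4 via lambda: add 8.
From 7 via lambda: add 11.
From 8 via lambda: add 2, 13.
From 2 via lambda: add 1.
From 1 via lambda: add 5.
lambda-closure = {1, 2, 4, 5, 7, 8, 10, 11, 13}, which has 9 states.

9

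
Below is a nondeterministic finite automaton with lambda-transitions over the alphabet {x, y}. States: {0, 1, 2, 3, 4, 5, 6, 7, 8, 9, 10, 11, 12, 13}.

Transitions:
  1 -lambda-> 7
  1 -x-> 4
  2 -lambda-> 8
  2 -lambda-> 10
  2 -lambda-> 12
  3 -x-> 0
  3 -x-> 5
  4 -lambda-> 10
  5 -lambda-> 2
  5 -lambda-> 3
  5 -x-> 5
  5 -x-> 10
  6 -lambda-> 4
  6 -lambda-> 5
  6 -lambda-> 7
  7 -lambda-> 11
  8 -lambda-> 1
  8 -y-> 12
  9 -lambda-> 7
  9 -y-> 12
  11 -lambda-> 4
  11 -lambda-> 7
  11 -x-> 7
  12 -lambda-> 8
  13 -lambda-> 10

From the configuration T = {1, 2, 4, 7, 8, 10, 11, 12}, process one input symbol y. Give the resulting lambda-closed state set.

8 on y → {12}.
No y-transition from 1, 2, 4, 7, 10, 11, 12.
Union after reading y: {12}.
Now take the lambda-closure:
From 12 via lambda: add 8.
From 8 via lambda: add 1.
From 1 via lambda: add 7.
From 7 via lambda: add 11.
From 11 via lambda: add 4.
From 4 via lambda: add 10.
No new states can be added; the closed set is {1, 4, 7, 8, 10, 11, 12}.

{1, 4, 7, 8, 10, 11, 12}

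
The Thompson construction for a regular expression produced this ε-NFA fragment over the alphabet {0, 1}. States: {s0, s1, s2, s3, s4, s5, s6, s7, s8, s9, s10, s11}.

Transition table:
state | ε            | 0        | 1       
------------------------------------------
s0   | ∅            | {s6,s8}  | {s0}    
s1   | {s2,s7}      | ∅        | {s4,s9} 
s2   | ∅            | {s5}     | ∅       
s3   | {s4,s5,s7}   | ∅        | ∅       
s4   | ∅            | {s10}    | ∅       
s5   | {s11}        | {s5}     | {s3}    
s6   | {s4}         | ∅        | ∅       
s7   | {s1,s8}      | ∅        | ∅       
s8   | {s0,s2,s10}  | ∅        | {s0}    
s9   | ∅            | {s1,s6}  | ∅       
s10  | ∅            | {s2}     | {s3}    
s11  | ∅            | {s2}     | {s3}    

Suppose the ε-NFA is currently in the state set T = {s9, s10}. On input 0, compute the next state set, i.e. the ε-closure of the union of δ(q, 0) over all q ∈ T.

s9 on 0 → {s1, s6}.
s10 on 0 → {s2}.
Union after reading 0: {s1, s2, s6}.
Now take the ε-closure:
From s1 via ε: add s7.
From s6 via ε: add s4.
From s7 via ε: add s8.
From s8 via ε: add s0, s10.
No new states can be added; the closed set is {s0, s1, s2, s4, s6, s7, s8, s10}.

{s0, s1, s2, s4, s6, s7, s8, s10}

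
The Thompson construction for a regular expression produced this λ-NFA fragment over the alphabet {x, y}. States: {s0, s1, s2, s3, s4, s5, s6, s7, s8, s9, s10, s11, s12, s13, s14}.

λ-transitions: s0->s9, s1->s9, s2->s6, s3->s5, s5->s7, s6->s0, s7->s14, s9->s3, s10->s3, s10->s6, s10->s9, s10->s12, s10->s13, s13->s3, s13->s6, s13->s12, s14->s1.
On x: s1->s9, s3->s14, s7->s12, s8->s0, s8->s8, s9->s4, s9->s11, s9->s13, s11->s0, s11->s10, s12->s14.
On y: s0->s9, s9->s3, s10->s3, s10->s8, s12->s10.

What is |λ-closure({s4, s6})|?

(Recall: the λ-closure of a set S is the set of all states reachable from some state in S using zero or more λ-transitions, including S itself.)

Start with {s4, s6}.
From s6 via λ: add s0.
From s0 via λ: add s9.
From s9 via λ: add s3.
From s3 via λ: add s5.
From s5 via λ: add s7.
From s7 via λ: add s14.
From s14 via λ: add s1.
λ-closure = {s0, s1, s3, s4, s5, s6, s7, s9, s14}, which has 9 states.

9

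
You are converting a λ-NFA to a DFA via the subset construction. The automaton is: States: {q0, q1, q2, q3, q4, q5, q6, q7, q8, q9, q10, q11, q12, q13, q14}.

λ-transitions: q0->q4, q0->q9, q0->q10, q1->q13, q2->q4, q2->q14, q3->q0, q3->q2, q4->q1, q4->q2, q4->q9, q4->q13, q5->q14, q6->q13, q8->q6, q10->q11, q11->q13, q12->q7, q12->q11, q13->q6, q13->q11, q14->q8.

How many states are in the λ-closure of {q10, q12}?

Start with {q10, q12}.
From q10 via λ: add q11.
From q12 via λ: add q7.
From q11 via λ: add q13.
From q13 via λ: add q6.
λ-closure = {q6, q7, q10, q11, q12, q13}, which has 6 states.

6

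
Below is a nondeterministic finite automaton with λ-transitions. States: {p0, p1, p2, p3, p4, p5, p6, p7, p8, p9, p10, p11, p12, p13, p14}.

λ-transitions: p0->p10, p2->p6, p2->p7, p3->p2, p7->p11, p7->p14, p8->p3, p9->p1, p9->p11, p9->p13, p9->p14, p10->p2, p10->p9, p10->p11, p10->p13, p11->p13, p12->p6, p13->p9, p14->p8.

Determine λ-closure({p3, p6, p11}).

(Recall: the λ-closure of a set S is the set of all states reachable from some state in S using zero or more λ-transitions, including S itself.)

{p1, p2, p3, p6, p7, p8, p9, p11, p13, p14}

Start with {p3, p6, p11}.
From p3 via λ: add p2.
From p11 via λ: add p13.
From p2 via λ: add p7.
From p13 via λ: add p9.
From p7 via λ: add p14.
From p9 via λ: add p1.
From p14 via λ: add p8.
No new states can be added; the closed set is {p1, p2, p3, p6, p7, p8, p9, p11, p13, p14}.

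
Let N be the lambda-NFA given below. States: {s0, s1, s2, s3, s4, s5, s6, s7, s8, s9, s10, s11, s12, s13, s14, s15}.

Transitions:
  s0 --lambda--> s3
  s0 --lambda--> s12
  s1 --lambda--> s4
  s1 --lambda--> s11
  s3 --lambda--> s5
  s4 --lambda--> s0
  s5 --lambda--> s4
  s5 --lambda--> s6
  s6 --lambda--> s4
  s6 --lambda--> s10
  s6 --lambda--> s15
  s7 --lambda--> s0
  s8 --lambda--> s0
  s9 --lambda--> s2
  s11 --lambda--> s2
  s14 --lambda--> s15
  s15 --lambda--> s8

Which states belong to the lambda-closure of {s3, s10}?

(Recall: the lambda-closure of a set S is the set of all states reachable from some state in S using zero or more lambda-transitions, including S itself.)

Start with {s3, s10}.
From s3 via lambda: add s5.
From s5 via lambda: add s4, s6.
From s4 via lambda: add s0.
From s6 via lambda: add s15.
From s0 via lambda: add s12.
From s15 via lambda: add s8.
No new states can be added; the closed set is {s0, s3, s4, s5, s6, s8, s10, s12, s15}.

{s0, s3, s4, s5, s6, s8, s10, s12, s15}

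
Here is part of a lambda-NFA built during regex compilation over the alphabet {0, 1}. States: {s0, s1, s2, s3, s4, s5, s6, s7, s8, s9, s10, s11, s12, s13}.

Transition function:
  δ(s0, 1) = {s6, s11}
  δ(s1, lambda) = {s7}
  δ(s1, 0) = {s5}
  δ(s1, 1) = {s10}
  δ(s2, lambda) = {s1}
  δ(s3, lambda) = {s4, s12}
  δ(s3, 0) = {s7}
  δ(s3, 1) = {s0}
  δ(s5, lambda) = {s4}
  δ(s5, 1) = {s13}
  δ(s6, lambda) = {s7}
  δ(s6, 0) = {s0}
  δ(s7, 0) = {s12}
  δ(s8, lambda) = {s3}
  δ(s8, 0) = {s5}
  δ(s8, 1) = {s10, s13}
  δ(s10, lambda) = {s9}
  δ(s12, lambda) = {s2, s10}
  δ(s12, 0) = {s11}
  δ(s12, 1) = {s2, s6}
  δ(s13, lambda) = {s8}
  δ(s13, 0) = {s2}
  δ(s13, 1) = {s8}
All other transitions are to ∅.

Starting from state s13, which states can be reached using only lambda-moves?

Start with {s13}.
From s13 via lambda: add s8.
From s8 via lambda: add s3.
From s3 via lambda: add s4, s12.
From s12 via lambda: add s2, s10.
From s2 via lambda: add s1.
From s10 via lambda: add s9.
From s1 via lambda: add s7.
No new states can be added; the closed set is {s1, s2, s3, s4, s7, s8, s9, s10, s12, s13}.

{s1, s2, s3, s4, s7, s8, s9, s10, s12, s13}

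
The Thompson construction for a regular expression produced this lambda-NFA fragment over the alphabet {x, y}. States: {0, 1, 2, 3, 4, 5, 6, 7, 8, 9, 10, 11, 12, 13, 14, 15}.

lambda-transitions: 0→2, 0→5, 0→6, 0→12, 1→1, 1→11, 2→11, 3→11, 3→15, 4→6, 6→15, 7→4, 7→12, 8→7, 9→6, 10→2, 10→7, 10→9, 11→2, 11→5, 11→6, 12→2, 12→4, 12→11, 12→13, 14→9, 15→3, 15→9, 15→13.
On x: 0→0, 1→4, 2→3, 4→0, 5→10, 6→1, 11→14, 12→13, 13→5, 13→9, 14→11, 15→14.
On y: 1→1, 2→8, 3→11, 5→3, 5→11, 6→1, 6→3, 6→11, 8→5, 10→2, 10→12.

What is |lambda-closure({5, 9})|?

Start with {5, 9}.
From 9 via lambda: add 6.
From 6 via lambda: add 15.
From 15 via lambda: add 3, 13.
From 3 via lambda: add 11.
From 11 via lambda: add 2.
lambda-closure = {2, 3, 5, 6, 9, 11, 13, 15}, which has 8 states.

8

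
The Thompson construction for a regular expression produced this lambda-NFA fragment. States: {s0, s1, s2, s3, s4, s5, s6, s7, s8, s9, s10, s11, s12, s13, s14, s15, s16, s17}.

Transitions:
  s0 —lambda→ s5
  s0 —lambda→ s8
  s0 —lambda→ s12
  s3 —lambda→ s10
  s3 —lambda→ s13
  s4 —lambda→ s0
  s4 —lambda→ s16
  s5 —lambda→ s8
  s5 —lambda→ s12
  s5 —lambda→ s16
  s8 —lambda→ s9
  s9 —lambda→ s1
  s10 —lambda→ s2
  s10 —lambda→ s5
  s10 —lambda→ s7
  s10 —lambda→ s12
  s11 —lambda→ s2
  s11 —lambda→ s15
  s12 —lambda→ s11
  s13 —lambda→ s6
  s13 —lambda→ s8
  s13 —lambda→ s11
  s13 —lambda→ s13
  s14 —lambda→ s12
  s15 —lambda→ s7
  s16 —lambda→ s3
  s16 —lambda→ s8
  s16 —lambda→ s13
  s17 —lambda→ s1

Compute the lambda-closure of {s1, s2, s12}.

{s1, s2, s7, s11, s12, s15}

Start with {s1, s2, s12}.
From s12 via lambda: add s11.
From s11 via lambda: add s15.
From s15 via lambda: add s7.
No new states can be added; the closed set is {s1, s2, s7, s11, s12, s15}.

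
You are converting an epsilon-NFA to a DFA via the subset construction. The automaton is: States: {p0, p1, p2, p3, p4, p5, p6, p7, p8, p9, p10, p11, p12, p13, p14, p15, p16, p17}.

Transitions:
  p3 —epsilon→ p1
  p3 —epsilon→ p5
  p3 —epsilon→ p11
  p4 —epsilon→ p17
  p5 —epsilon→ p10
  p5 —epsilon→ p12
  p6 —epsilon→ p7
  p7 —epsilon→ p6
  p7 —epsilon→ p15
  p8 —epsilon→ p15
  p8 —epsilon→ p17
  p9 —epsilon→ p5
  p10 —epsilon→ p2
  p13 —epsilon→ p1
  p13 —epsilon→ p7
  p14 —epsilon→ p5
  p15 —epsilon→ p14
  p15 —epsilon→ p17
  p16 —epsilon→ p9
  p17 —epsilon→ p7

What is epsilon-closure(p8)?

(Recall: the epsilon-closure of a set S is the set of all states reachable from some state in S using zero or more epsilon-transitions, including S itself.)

Start with {p8}.
From p8 via epsilon: add p15, p17.
From p15 via epsilon: add p14.
From p17 via epsilon: add p7.
From p7 via epsilon: add p6.
From p14 via epsilon: add p5.
From p5 via epsilon: add p10, p12.
From p10 via epsilon: add p2.
No new states can be added; the closed set is {p2, p5, p6, p7, p8, p10, p12, p14, p15, p17}.

{p2, p5, p6, p7, p8, p10, p12, p14, p15, p17}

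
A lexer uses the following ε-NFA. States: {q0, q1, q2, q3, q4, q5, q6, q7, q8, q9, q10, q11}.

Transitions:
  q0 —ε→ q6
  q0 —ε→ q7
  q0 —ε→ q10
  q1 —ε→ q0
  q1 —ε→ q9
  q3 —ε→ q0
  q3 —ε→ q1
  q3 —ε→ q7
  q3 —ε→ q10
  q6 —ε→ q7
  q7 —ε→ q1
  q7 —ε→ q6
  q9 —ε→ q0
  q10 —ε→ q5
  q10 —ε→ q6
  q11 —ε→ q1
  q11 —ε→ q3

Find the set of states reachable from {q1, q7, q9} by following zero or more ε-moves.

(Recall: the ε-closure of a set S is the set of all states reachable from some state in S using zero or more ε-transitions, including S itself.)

Start with {q1, q7, q9}.
From q1 via ε: add q0.
From q7 via ε: add q6.
From q0 via ε: add q10.
From q10 via ε: add q5.
No new states can be added; the closed set is {q0, q1, q5, q6, q7, q9, q10}.

{q0, q1, q5, q6, q7, q9, q10}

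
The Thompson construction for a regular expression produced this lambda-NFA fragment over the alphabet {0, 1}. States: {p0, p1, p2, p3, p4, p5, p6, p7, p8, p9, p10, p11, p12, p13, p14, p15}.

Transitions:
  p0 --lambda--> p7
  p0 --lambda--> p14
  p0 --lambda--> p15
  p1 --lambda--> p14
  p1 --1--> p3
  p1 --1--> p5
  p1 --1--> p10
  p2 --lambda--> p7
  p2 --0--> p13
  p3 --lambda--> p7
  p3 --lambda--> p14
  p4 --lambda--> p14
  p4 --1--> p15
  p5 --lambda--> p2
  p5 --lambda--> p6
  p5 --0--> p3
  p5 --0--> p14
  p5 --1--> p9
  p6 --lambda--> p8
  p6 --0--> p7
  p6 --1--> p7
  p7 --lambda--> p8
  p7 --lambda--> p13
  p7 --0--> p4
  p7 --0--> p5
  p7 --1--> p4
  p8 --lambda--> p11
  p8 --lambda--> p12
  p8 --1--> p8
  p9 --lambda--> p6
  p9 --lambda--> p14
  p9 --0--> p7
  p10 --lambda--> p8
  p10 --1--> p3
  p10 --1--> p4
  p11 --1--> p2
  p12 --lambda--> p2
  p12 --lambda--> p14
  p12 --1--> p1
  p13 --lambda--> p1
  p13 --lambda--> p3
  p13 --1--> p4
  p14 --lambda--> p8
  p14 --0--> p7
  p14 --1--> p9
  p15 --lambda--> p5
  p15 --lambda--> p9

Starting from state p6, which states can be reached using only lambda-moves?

{p1, p2, p3, p6, p7, p8, p11, p12, p13, p14}

Start with {p6}.
From p6 via lambda: add p8.
From p8 via lambda: add p11, p12.
From p12 via lambda: add p2, p14.
From p2 via lambda: add p7.
From p7 via lambda: add p13.
From p13 via lambda: add p1, p3.
No new states can be added; the closed set is {p1, p2, p3, p6, p7, p8, p11, p12, p13, p14}.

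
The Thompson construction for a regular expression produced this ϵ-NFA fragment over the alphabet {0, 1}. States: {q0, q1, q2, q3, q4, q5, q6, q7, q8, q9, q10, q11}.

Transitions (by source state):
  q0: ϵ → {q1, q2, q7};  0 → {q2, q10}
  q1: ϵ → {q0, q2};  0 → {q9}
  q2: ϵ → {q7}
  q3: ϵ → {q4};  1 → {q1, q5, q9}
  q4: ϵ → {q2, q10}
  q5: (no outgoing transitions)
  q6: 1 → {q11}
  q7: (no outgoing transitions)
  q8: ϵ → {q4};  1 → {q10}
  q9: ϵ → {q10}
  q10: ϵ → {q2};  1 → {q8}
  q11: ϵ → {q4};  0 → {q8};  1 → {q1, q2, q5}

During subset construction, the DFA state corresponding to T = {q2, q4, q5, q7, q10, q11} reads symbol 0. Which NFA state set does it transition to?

q11 on 0 → {q8}.
No 0-transition from q2, q4, q5, q7, q10.
Union after reading 0: {q8}.
Now take the ϵ-closure:
From q8 via ϵ: add q4.
From q4 via ϵ: add q2, q10.
From q2 via ϵ: add q7.
No new states can be added; the closed set is {q2, q4, q7, q8, q10}.

{q2, q4, q7, q8, q10}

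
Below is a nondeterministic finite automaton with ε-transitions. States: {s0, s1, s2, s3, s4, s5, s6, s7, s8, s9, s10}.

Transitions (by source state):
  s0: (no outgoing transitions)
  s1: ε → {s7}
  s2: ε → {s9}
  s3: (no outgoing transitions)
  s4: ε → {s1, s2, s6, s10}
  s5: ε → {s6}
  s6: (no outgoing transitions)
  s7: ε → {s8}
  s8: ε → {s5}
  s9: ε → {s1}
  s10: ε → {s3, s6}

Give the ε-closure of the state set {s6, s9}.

Start with {s6, s9}.
From s9 via ε: add s1.
From s1 via ε: add s7.
From s7 via ε: add s8.
From s8 via ε: add s5.
No new states can be added; the closed set is {s1, s5, s6, s7, s8, s9}.

{s1, s5, s6, s7, s8, s9}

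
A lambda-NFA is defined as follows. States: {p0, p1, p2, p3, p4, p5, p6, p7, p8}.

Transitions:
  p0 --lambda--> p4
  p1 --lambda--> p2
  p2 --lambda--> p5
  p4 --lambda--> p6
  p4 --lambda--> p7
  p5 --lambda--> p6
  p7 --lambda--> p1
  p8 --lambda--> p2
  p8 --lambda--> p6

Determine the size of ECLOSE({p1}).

4

Start with {p1}.
From p1 via lambda: add p2.
From p2 via lambda: add p5.
From p5 via lambda: add p6.
lambda-closure = {p1, p2, p5, p6}, which has 4 states.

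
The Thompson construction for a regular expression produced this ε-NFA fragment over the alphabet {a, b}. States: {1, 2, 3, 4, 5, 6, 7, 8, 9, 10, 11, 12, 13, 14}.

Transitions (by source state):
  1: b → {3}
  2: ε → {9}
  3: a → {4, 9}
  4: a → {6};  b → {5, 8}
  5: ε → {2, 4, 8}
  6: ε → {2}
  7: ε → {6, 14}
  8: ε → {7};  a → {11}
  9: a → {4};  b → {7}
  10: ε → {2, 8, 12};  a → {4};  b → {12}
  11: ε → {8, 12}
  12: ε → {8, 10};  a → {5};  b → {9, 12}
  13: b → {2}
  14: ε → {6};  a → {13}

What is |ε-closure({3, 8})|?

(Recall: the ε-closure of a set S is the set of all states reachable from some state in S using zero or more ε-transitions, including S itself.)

7

Start with {3, 8}.
From 8 via ε: add 7.
From 7 via ε: add 6, 14.
From 6 via ε: add 2.
From 2 via ε: add 9.
ε-closure = {2, 3, 6, 7, 8, 9, 14}, which has 7 states.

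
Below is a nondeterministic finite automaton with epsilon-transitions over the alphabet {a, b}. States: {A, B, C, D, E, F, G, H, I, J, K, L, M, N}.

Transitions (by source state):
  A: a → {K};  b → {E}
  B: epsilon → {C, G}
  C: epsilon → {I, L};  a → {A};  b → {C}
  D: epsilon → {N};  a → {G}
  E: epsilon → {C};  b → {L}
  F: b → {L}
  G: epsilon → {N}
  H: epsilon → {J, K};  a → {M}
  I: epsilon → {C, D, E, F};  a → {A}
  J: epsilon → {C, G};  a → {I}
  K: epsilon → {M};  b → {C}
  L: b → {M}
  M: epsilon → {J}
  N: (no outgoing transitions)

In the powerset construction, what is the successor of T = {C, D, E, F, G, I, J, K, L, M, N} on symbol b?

{C, D, E, F, G, I, J, L, M, N}

C on b → {C}.
E on b → {L}.
F on b → {L}.
K on b → {C}.
L on b → {M}.
No b-transition from D, G, I, J, M, N.
Union after reading b: {C, L, M}.
Now take the epsilon-closure:
From C via epsilon: add I.
From M via epsilon: add J.
From I via epsilon: add D, E, F.
From J via epsilon: add G.
From D via epsilon: add N.
No new states can be added; the closed set is {C, D, E, F, G, I, J, L, M, N}.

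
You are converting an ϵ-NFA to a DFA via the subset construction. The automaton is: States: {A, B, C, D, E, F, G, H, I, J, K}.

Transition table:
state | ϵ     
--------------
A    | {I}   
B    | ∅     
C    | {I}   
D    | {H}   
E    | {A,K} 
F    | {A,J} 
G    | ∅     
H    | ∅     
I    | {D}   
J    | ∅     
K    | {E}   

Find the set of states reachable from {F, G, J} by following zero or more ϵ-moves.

Start with {F, G, J}.
From F via ϵ: add A.
From A via ϵ: add I.
From I via ϵ: add D.
From D via ϵ: add H.
No new states can be added; the closed set is {A, D, F, G, H, I, J}.

{A, D, F, G, H, I, J}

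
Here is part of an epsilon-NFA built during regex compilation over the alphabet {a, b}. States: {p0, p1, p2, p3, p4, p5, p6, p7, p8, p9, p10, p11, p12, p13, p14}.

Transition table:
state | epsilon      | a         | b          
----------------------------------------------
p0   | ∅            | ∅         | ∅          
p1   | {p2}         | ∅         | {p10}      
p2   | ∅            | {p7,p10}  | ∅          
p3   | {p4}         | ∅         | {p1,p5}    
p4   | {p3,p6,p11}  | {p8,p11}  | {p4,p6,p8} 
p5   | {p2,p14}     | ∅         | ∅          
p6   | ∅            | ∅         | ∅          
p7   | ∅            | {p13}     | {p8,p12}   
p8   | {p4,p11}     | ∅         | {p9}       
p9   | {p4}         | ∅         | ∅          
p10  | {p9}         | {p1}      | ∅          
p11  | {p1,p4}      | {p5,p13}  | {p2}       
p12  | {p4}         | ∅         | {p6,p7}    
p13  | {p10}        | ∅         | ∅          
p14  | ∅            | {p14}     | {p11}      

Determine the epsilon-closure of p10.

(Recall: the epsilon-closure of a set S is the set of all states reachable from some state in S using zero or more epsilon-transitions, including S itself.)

{p1, p2, p3, p4, p6, p9, p10, p11}

Start with {p10}.
From p10 via epsilon: add p9.
From p9 via epsilon: add p4.
From p4 via epsilon: add p3, p6, p11.
From p11 via epsilon: add p1.
From p1 via epsilon: add p2.
No new states can be added; the closed set is {p1, p2, p3, p4, p6, p9, p10, p11}.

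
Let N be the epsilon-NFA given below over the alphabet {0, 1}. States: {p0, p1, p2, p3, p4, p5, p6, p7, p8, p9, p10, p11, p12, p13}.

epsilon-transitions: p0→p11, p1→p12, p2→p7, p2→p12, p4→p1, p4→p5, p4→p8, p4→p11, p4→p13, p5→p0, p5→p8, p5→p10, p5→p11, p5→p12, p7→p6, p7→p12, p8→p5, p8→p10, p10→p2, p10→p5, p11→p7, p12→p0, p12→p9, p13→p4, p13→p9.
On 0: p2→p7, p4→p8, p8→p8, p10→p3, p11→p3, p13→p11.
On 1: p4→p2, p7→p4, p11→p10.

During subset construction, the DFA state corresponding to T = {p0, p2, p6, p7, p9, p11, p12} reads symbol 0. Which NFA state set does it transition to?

p2 on 0 → {p7}.
p11 on 0 → {p3}.
No 0-transition from p0, p6, p7, p9, p12.
Union after reading 0: {p3, p7}.
Now take the epsilon-closure:
From p7 via epsilon: add p6, p12.
From p12 via epsilon: add p0, p9.
From p0 via epsilon: add p11.
No new states can be added; the closed set is {p0, p3, p6, p7, p9, p11, p12}.

{p0, p3, p6, p7, p9, p11, p12}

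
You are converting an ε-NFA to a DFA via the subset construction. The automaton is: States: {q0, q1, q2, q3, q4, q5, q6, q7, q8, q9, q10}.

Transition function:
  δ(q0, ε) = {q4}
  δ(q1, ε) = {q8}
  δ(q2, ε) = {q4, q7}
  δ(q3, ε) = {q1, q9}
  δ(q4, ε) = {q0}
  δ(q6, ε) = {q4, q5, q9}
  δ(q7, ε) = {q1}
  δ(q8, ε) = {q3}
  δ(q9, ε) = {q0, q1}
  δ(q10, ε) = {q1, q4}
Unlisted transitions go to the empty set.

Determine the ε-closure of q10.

Start with {q10}.
From q10 via ε: add q1, q4.
From q1 via ε: add q8.
From q4 via ε: add q0.
From q8 via ε: add q3.
From q3 via ε: add q9.
No new states can be added; the closed set is {q0, q1, q3, q4, q8, q9, q10}.

{q0, q1, q3, q4, q8, q9, q10}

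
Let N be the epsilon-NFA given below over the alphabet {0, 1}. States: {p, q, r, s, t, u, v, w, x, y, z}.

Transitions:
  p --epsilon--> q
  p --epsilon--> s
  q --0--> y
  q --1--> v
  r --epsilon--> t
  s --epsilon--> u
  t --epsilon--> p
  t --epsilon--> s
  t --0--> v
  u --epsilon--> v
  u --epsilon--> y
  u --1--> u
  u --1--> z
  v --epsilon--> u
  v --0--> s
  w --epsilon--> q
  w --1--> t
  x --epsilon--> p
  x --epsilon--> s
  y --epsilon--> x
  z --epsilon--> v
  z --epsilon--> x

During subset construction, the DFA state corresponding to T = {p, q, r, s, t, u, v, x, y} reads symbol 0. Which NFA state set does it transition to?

q on 0 → {y}.
t on 0 → {v}.
v on 0 → {s}.
No 0-transition from p, r, s, u, x, y.
Union after reading 0: {s, v, y}.
Now take the epsilon-closure:
From s via epsilon: add u.
From y via epsilon: add x.
From x via epsilon: add p.
From p via epsilon: add q.
No new states can be added; the closed set is {p, q, s, u, v, x, y}.

{p, q, s, u, v, x, y}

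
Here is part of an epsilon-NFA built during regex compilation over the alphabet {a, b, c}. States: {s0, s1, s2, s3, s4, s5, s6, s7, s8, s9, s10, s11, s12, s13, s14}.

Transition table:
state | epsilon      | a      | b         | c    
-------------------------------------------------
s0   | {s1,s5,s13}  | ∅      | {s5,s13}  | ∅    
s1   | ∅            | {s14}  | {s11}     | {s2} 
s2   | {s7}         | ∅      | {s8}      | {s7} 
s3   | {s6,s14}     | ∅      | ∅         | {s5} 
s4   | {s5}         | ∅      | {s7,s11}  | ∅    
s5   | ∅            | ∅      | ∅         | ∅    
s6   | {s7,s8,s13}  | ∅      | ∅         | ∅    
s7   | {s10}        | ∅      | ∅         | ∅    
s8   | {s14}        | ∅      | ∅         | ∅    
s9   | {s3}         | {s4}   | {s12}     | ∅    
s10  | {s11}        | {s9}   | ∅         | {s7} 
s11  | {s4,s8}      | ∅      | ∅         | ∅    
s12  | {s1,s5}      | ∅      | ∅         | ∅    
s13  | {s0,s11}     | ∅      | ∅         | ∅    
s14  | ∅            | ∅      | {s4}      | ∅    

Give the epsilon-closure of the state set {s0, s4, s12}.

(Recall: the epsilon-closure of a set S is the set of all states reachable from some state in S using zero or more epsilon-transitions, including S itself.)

Start with {s0, s4, s12}.
From s0 via epsilon: add s1, s5, s13.
From s13 via epsilon: add s11.
From s11 via epsilon: add s8.
From s8 via epsilon: add s14.
No new states can be added; the closed set is {s0, s1, s4, s5, s8, s11, s12, s13, s14}.

{s0, s1, s4, s5, s8, s11, s12, s13, s14}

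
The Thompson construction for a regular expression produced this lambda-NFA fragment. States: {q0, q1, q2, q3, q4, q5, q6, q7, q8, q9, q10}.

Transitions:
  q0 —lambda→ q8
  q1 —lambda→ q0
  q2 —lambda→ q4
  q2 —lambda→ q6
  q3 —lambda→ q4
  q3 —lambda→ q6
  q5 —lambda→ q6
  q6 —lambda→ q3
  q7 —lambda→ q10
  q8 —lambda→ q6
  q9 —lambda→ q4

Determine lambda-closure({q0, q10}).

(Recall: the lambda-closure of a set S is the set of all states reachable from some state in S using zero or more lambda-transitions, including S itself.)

{q0, q3, q4, q6, q8, q10}

Start with {q0, q10}.
From q0 via lambda: add q8.
From q8 via lambda: add q6.
From q6 via lambda: add q3.
From q3 via lambda: add q4.
No new states can be added; the closed set is {q0, q3, q4, q6, q8, q10}.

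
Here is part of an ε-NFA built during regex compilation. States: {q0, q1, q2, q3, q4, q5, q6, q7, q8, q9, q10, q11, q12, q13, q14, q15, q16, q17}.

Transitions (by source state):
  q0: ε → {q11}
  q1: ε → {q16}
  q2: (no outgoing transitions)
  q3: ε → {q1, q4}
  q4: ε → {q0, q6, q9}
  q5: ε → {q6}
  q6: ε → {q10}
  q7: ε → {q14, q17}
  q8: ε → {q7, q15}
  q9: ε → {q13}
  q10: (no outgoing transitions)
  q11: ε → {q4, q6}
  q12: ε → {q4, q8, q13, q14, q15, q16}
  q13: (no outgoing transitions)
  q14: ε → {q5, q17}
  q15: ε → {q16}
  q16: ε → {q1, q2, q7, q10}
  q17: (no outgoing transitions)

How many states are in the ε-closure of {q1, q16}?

9

Start with {q1, q16}.
From q16 via ε: add q2, q7, q10.
From q7 via ε: add q14, q17.
From q14 via ε: add q5.
From q5 via ε: add q6.
ε-closure = {q1, q2, q5, q6, q7, q10, q14, q16, q17}, which has 9 states.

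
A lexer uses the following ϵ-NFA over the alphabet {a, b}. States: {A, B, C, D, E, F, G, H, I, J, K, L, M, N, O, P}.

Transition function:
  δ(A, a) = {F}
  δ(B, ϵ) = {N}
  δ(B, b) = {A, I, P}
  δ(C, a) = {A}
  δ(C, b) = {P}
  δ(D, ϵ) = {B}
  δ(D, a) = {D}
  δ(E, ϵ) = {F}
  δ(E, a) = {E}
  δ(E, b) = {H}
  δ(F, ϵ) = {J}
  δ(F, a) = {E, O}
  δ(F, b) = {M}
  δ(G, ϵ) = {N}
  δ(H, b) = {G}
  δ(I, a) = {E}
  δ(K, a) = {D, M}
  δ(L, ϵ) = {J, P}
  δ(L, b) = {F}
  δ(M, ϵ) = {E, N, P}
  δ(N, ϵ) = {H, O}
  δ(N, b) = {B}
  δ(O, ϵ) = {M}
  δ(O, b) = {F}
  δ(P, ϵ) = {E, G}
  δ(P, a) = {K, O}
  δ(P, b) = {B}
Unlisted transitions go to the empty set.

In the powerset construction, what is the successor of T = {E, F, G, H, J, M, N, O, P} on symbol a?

{E, F, G, H, J, K, M, N, O, P}

E on a → {E}.
F on a → {E, O}.
P on a → {K, O}.
No a-transition from G, H, J, M, N, O.
Union after reading a: {E, K, O}.
Now take the ϵ-closure:
From E via ϵ: add F.
From O via ϵ: add M.
From F via ϵ: add J.
From M via ϵ: add N, P.
From N via ϵ: add H.
From P via ϵ: add G.
No new states can be added; the closed set is {E, F, G, H, J, K, M, N, O, P}.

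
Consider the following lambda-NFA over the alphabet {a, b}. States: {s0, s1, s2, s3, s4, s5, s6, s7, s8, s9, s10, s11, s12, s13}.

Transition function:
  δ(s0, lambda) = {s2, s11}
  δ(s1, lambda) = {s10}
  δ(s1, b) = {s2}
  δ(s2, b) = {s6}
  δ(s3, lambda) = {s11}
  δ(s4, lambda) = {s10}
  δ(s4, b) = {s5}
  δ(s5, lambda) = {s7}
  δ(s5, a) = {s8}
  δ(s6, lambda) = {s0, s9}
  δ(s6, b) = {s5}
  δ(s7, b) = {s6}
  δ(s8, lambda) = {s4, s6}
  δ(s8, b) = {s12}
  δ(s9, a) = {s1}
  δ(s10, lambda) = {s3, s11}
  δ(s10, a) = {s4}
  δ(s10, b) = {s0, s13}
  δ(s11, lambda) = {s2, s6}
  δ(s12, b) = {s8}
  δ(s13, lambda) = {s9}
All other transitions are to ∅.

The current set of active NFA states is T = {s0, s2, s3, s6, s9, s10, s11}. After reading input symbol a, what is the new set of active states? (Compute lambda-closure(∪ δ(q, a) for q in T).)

{s0, s1, s2, s3, s4, s6, s9, s10, s11}

s9 on a → {s1}.
s10 on a → {s4}.
No a-transition from s0, s2, s3, s6, s11.
Union after reading a: {s1, s4}.
Now take the lambda-closure:
From s1 via lambda: add s10.
From s10 via lambda: add s3, s11.
From s11 via lambda: add s2, s6.
From s6 via lambda: add s0, s9.
No new states can be added; the closed set is {s0, s1, s2, s3, s4, s6, s9, s10, s11}.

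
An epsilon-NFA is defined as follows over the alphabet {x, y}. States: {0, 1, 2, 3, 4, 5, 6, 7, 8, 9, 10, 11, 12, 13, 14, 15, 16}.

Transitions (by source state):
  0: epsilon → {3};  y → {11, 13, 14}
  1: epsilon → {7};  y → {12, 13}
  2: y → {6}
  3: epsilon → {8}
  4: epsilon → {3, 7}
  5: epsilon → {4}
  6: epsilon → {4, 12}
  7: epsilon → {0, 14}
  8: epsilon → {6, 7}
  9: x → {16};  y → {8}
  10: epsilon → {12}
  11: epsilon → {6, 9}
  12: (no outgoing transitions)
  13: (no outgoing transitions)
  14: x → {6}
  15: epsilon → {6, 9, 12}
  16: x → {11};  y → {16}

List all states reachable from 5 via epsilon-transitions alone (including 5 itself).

{0, 3, 4, 5, 6, 7, 8, 12, 14}

Start with {5}.
From 5 via epsilon: add 4.
From 4 via epsilon: add 3, 7.
From 3 via epsilon: add 8.
From 7 via epsilon: add 0, 14.
From 8 via epsilon: add 6.
From 6 via epsilon: add 12.
No new states can be added; the closed set is {0, 3, 4, 5, 6, 7, 8, 12, 14}.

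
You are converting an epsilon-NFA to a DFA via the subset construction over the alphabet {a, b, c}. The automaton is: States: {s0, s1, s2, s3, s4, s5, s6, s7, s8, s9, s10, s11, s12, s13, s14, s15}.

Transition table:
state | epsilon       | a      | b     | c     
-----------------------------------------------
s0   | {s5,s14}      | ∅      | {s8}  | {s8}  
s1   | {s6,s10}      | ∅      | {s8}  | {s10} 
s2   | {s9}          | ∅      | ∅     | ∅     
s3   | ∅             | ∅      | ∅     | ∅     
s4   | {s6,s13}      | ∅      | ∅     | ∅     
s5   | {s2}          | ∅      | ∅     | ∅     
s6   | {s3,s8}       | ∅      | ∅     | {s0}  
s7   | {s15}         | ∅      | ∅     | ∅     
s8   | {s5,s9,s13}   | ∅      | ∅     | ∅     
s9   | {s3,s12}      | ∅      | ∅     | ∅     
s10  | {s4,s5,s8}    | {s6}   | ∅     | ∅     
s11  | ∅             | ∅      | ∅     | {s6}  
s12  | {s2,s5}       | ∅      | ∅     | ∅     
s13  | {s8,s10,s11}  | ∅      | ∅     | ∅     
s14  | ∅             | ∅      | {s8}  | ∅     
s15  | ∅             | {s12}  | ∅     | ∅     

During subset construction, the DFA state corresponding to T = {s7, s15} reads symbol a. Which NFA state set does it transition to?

{s2, s3, s5, s9, s12}

s15 on a → {s12}.
No a-transition from s7.
Union after reading a: {s12}.
Now take the epsilon-closure:
From s12 via epsilon: add s2, s5.
From s2 via epsilon: add s9.
From s9 via epsilon: add s3.
No new states can be added; the closed set is {s2, s3, s5, s9, s12}.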